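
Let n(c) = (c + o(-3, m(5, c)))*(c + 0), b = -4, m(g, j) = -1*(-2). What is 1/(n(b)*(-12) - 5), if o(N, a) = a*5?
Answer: 1/283 ≈ 0.0035336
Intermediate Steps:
m(g, j) = 2
o(N, a) = 5*a
n(c) = c*(10 + c) (n(c) = (c + 5*2)*(c + 0) = (c + 10)*c = (10 + c)*c = c*(10 + c))
1/(n(b)*(-12) - 5) = 1/(-4*(10 - 4)*(-12) - 5) = 1/(-4*6*(-12) - 5) = 1/(-24*(-12) - 5) = 1/(288 - 5) = 1/283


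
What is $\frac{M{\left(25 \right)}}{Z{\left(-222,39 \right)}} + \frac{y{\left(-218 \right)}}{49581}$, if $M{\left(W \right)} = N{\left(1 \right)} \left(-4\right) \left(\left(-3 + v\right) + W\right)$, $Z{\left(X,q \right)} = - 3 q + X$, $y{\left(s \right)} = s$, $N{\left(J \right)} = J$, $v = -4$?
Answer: $\frac{1165310}{5602653} \approx 0.20799$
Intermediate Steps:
$Z{\left(X,q \right)} = X - 3 q$
$M{\left(W \right)} = 28 - 4 W$ ($M{\left(W \right)} = 1 \left(-4\right) \left(\left(-3 - 4\right) + W\right) = - 4 \left(-7 + W\right) = 28 - 4 W$)
$\frac{M{\left(25 \right)}}{Z{\left(-222,39 \right)}} + \frac{y{\left(-218 \right)}}{49581} = \frac{28 - 100}{-222 - 117} - \frac{218}{49581} = - \frac{72}{-339} - \frac{218}{49581} = \left(-72\right) \left(- \frac{1}{339}\right) - \frac{218}{49581} = \frac{24}{113} - \frac{218}{49581} = \frac{1165310}{5602653}$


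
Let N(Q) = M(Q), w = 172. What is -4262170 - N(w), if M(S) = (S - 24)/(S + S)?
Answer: -366546657/86 ≈ -4.2622e+6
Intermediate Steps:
M(S) = (-24 + S)/(2*S) (M(S) = (-24 + S)/((2*S)) = (-24 + S)*(1/(2*S)) = (-24 + S)/(2*S))
N(Q) = (-24 + Q)/(2*Q)
-4262170 - N(w) = -4262170 - (-24 + 172)/(2*172) = -4262170 - 148/(2*172) = -4262170 - 1*37/86 = -4262170 - 37/86 = -366546657/86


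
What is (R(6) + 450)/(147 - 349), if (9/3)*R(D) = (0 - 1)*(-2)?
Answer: -676/303 ≈ -2.2310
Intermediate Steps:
R(D) = ⅔ (R(D) = ((0 - 1)*(-2))/3 = (-1*(-2))/3 = (⅓)*2 = ⅔)
(R(6) + 450)/(147 - 349) = (⅔ + 450)/(147 - 349) = (1352/3)/(-202) = (1352/3)*(-1/202) = -676/303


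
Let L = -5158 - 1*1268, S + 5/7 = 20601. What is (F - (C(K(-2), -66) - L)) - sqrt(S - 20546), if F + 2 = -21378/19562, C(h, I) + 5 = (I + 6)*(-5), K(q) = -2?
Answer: -65768352/9781 - 2*sqrt(665)/7 ≈ -6731.5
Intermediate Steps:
S = 144202/7 (S = -5/7 + 20601 = 144202/7 ≈ 20600.)
C(h, I) = -35 - 5*I (C(h, I) = -5 + (I + 6)*(-5) = -5 + (6 + I)*(-5) = -5 + (-30 - 5*I) = -35 - 5*I)
L = -6426 (L = -5158 - 1268 = -6426)
F = -30251/9781 (F = -2 - 21378/19562 = -2 - 21378*1/19562 = -2 - 10689/9781 = -30251/9781 ≈ -3.0928)
(F - (C(K(-2), -66) - L)) - sqrt(S - 20546) = (-30251/9781 - ((-35 - 5*(-66)) - 1*(-6426))) - sqrt(144202/7 - 20546) = (-30251/9781 - ((-35 + 330) + 6426)) - sqrt(380/7) = (-30251/9781 - (295 + 6426)) - 2*sqrt(665)/7 = (-30251/9781 - 1*6721) - 2*sqrt(665)/7 = (-30251/9781 - 6721) - 2*sqrt(665)/7 = -65768352/9781 - 2*sqrt(665)/7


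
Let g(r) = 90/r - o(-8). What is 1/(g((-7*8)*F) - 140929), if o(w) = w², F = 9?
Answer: -28/3947809 ≈ -7.0925e-6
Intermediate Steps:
g(r) = -64 + 90/r (g(r) = 90/r - 1*(-8)² = 90/r - 1*64 = 90/r - 64 = -64 + 90/r)
1/(g((-7*8)*F) - 140929) = 1/((-64 + 90/((-7*8*9))) - 140929) = 1/((-64 + 90/((-56*9))) - 140929) = 1/((-64 + 90/(-504)) - 140929) = 1/((-64 + 90*(-1/504)) - 140929) = 1/((-64 - 5/28) - 140929) = 1/(-1797/28 - 140929) = 1/(-3947809/28) = -28/3947809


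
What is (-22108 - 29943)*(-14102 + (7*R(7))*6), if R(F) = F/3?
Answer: 728922204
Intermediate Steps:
R(F) = F/3 (R(F) = F*(1/3) = F/3)
(-22108 - 29943)*(-14102 + (7*R(7))*6) = (-22108 - 29943)*(-14102 + (7*((1/3)*7))*6) = -52051*(-14102 + (7*(7/3))*6) = -52051*(-14102 + (49/3)*6) = -52051*(-14102 + 98) = -52051*(-14004) = 728922204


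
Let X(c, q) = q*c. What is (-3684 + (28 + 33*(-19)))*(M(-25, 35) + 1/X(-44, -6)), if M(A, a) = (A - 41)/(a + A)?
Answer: 37292081/1320 ≈ 28252.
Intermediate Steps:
X(c, q) = c*q
M(A, a) = (-41 + A)/(A + a)
(-3684 + (28 + 33*(-19)))*(M(-25, 35) + 1/X(-44, -6)) = (-3684 + (28 + 33*(-19)))*((-41 - 25)/(-25 + 35) + 1/(-44*(-6))) = (-3684 + (28 - 627))*(-66/10 + 1/264) = (-3684 - 599)*((⅒)*(-66) + 1/264) = -4283*(-33/5 + 1/264) = -4283*(-8707/1320) = 37292081/1320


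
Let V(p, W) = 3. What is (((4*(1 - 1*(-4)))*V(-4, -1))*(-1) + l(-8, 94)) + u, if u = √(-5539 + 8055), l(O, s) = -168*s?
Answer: -15852 + 2*√629 ≈ -15802.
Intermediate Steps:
u = 2*√629 (u = √2516 = 2*√629 ≈ 50.160)
(((4*(1 - 1*(-4)))*V(-4, -1))*(-1) + l(-8, 94)) + u = (((4*(1 - 1*(-4)))*3)*(-1) - 168*94) + 2*√629 = (((4*(1 + 4))*3)*(-1) - 15792) + 2*√629 = (((4*5)*3)*(-1) - 15792) + 2*√629 = ((20*3)*(-1) - 15792) + 2*√629 = (60*(-1) - 15792) + 2*√629 = (-60 - 15792) + 2*√629 = -15852 + 2*√629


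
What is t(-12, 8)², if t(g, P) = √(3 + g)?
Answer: -9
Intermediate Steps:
t(-12, 8)² = (√(3 - 12))² = (√(-9))² = (3*I)² = -9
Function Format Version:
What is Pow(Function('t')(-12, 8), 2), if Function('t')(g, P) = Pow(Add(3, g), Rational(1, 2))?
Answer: -9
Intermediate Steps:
Pow(Function('t')(-12, 8), 2) = Pow(Pow(Add(3, -12), Rational(1, 2)), 2) = Pow(Pow(-9, Rational(1, 2)), 2) = Pow(Mul(3, I), 2) = -9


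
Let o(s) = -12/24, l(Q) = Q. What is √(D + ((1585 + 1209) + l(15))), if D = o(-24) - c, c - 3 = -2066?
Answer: √19486/2 ≈ 69.796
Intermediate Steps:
c = -2063 (c = 3 - 2066 = -2063)
o(s) = -½ (o(s) = -12*1/24 = -½)
D = 4125/2 (D = -½ - 1*(-2063) = -½ + 2063 = 4125/2 ≈ 2062.5)
√(D + ((1585 + 1209) + l(15))) = √(4125/2 + ((1585 + 1209) + 15)) = √(4125/2 + (2794 + 15)) = √(4125/2 + 2809) = √(9743/2) = √19486/2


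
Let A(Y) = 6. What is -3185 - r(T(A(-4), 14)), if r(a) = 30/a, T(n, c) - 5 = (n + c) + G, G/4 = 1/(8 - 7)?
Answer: -92395/29 ≈ -3186.0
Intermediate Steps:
G = 4 (G = 4/(8 - 7) = 4/1 = 4*1 = 4)
T(n, c) = 9 + c + n (T(n, c) = 5 + ((n + c) + 4) = 5 + ((c + n) + 4) = 5 + (4 + c + n) = 9 + c + n)
-3185 - r(T(A(-4), 14)) = -3185 - 30/(9 + 14 + 6) = -3185 - 30/29 = -92395/29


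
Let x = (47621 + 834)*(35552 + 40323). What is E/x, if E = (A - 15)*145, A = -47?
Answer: -1798/735304625 ≈ -2.4452e-6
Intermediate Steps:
x = 3676523125 (x = 48455*75875 = 3676523125)
E = -8990 (E = (-47 - 15)*145 = -62*145 = -8990)
E/x = -8990/3676523125 = -8990*1/3676523125 = -1798/735304625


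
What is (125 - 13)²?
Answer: 12544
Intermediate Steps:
(125 - 13)² = 112² = 12544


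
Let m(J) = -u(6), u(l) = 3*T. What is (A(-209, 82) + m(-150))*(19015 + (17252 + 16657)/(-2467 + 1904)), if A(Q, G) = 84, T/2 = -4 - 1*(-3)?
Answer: 960438240/563 ≈ 1.7059e+6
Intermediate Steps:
T = -2 (T = 2*(-4 - 1*(-3)) = 2*(-4 + 3) = 2*(-1) = -2)
u(l) = -6 (u(l) = 3*(-2) = -6)
m(J) = 6 (m(J) = -1*(-6) = 6)
(A(-209, 82) + m(-150))*(19015 + (17252 + 16657)/(-2467 + 1904)) = (84 + 6)*(19015 + (17252 + 16657)/(-2467 + 1904)) = 90*(19015 + 33909/(-563)) = 90*(19015 + 33909*(-1/563)) = 90*(19015 - 33909/563) = 90*(10671536/563) = 960438240/563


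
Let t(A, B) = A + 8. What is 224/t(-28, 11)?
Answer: -56/5 ≈ -11.200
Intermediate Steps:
t(A, B) = 8 + A
224/t(-28, 11) = 224/(8 - 28) = 224/(-20) = 224*(-1/20) = -56/5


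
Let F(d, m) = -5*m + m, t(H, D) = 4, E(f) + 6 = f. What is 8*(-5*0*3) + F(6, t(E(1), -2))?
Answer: -16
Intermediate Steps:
E(f) = -6 + f
F(d, m) = -4*m
8*(-5*0*3) + F(6, t(E(1), -2)) = 8*(-5*0*3) - 4*4 = 8*(-5*0*3) - 16 = 8*(0*3) - 16 = 8*0 - 16 = 0 - 16 = -16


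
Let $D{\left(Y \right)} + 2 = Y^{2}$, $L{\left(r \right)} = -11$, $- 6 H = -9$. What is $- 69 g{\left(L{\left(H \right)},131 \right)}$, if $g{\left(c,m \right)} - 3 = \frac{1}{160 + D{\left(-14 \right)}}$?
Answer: $- \frac{24449}{118} \approx -207.19$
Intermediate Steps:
$H = \frac{3}{2}$ ($H = \left(- \frac{1}{6}\right) \left(-9\right) = \frac{3}{2} \approx 1.5$)
$D{\left(Y \right)} = -2 + Y^{2}$
$g{\left(c,m \right)} = \frac{1063}{354}$ ($g{\left(c,m \right)} = 3 + \frac{1}{160 - \left(2 - \left(-14\right)^{2}\right)} = 3 + \frac{1}{160 + \left(-2 + 196\right)} = 3 + \frac{1}{160 + 194} = 3 + \frac{1}{354} = \frac{1063}{354}$)
$- 69 g{\left(L{\left(H \right)},131 \right)} = \left(-69\right) \frac{1063}{354} = - \frac{24449}{118}$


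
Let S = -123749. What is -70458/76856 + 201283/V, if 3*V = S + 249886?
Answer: 18761028999/4847192636 ≈ 3.8705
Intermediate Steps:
V = 126137/3 (V = (-123749 + 249886)/3 = (⅓)*126137 = 126137/3 ≈ 42046.)
-70458/76856 + 201283/V = -70458/76856 + 201283/(126137/3) = -70458*1/76856 + 201283*(3/126137) = -35229/38428 + 603849/126137 = 18761028999/4847192636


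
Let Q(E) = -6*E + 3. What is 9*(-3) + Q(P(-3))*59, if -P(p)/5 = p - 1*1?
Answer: -6930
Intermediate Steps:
P(p) = 5 - 5*p (P(p) = -5*(p - 1*1) = -5*(p - 1) = -5*(-1 + p) = 5 - 5*p)
Q(E) = 3 - 6*E
9*(-3) + Q(P(-3))*59 = 9*(-3) + (3 - 6*(5 - 5*(-3)))*59 = -27 + (3 - 6*(5 + 15))*59 = -27 + (3 - 6*20)*59 = -27 + (3 - 120)*59 = -27 - 117*59 = -27 - 6903 = -6930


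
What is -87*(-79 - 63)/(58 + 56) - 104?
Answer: 83/19 ≈ 4.3684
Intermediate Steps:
-87*(-79 - 63)/(58 + 56) - 104 = -(-12354)/114 - 104 = -87*(-71/57) - 104 = 2059/19 - 104 = 83/19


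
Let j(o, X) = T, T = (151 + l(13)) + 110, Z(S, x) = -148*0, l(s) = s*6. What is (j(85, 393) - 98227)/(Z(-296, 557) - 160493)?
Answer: 5152/8447 ≈ 0.60992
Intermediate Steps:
l(s) = 6*s
Z(S, x) = 0
T = 339 (T = (151 + 6*13) + 110 = (151 + 78) + 110 = 229 + 110 = 339)
j(o, X) = 339
(j(85, 393) - 98227)/(Z(-296, 557) - 160493) = (339 - 98227)/(0 - 160493) = -97888/(-160493) = -97888*(-1/160493) = 5152/8447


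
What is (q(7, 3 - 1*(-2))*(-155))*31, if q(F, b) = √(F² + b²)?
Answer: -4805*√74 ≈ -41334.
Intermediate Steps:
(q(7, 3 - 1*(-2))*(-155))*31 = (√(7² + (3 - 1*(-2))²)*(-155))*31 = (√(49 + (3 + 2)²)*(-155))*31 = (√(49 + 5²)*(-155))*31 = (√(49 + 25)*(-155))*31 = (√74*(-155))*31 = -155*√74*31 = -4805*√74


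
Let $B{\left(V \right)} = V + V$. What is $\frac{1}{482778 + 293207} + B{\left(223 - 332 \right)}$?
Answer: $- \frac{169164729}{775985} \approx -218.0$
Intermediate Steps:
$B{\left(V \right)} = 2 V$
$\frac{1}{482778 + 293207} + B{\left(223 - 332 \right)} = \frac{1}{482778 + 293207} + 2 \left(223 - 332\right) = \frac{1}{775985} + 2 \left(223 - 332\right) = \frac{1}{775985} + 2 \left(-109\right) = \frac{1}{775985} - 218 = - \frac{169164729}{775985}$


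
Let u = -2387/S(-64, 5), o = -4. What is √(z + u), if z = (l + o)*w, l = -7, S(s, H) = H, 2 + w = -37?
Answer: 11*I*√10/5 ≈ 6.957*I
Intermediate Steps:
w = -39 (w = -2 - 37 = -39)
u = -2387/5 ≈ -477.40
z = 429 (z = (-7 - 4)*(-39) = -11*(-39) = 429)
√(z + u) = √(429 - 2387/5) = √(-242/5) = 11*I*√10/5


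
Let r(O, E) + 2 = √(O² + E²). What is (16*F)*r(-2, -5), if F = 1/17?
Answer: -32/17 + 16*√29/17 ≈ 3.1860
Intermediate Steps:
r(O, E) = -2 + √(E² + O²) (r(O, E) = -2 + √(O² + E²) = -2 + √(E² + O²))
F = 1/17 (F = 1*(1/17) = 1/17 ≈ 0.058824)
(16*F)*r(-2, -5) = (16*(1/17))*(-2 + √((-5)² + (-2)²)) = 16*(-2 + √(25 + 4))/17 = 16*(-2 + √29)/17 = -32/17 + 16*√29/17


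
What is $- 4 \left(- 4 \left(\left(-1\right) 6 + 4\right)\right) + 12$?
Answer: $-20$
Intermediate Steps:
$- 4 \left(- 4 \left(\left(-1\right) 6 + 4\right)\right) + 12 = - 4 \left(- 4 \left(-6 + 4\right)\right) + 12 = - 4 \left(\left(-4\right) \left(-2\right)\right) + 12 = \left(-4\right) 8 + 12 = -32 + 12 = -20$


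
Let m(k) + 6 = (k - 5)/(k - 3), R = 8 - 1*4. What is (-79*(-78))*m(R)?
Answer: -43134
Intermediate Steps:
R = 4 (R = 8 - 4 = 4)
m(k) = -6 + (-5 + k)/(-3 + k) (m(k) = -6 + (k - 5)/(k - 3) = -6 + (-5 + k)/(-3 + k))
(-79*(-78))*m(R) = (-79*(-78))*((13 - 5*4)/(-3 + 4)) = 6162*((13 - 20)/1) = 6162*(1*(-7)) = 6162*(-7) = -43134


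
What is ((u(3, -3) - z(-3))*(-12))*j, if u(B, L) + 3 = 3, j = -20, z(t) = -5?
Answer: 1200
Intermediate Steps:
u(B, L) = 0 (u(B, L) = -3 + 3 = 0)
((u(3, -3) - z(-3))*(-12))*j = ((0 - 1*(-5))*(-12))*(-20) = ((0 + 5)*(-12))*(-20) = (5*(-12))*(-20) = -60*(-20) = 1200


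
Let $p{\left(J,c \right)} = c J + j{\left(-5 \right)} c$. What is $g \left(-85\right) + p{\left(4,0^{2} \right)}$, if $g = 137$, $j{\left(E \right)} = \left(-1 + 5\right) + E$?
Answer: $-11645$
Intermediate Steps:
$j{\left(E \right)} = 4 + E$
$p{\left(J,c \right)} = - c + J c$ ($p{\left(J,c \right)} = c J + \left(4 - 5\right) c = J c - c = - c + J c$)
$g \left(-85\right) + p{\left(4,0^{2} \right)} = 137 \left(-85\right) + 0^{2} \left(-1 + 4\right) = -11645 + 0 \cdot 3 = -11645 + 0 = -11645$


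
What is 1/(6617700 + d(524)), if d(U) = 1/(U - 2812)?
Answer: 2288/15141297599 ≈ 1.5111e-7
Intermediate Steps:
d(U) = 1/(-2812 + U)
1/(6617700 + d(524)) = 1/(6617700 + 1/(-2812 + 524)) = 1/(6617700 + 1/(-2288)) = 1/(6617700 - 1/2288) = 1/(15141297599/2288) = 2288/15141297599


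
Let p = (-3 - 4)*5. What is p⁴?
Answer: 1500625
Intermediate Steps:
p = -35 (p = -7*5 = -35)
p⁴ = (-35)⁴ = 1500625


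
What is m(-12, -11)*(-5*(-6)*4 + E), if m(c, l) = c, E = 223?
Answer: -4116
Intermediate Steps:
m(-12, -11)*(-5*(-6)*4 + E) = -12*(-5*(-6)*4 + 223) = -12*(30*4 + 223) = -12*(120 + 223) = -12*343 = -4116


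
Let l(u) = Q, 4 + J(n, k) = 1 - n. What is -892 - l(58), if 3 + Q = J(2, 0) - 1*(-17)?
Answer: -901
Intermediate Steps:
J(n, k) = -3 - n (J(n, k) = -4 + (1 - n) = -3 - n)
Q = 9 (Q = -3 + ((-3 - 1*2) - 1*(-17)) = -3 + ((-3 - 2) + 17) = -3 + (-5 + 17) = -3 + 12 = 9)
l(u) = 9
-892 - l(58) = -892 - 1*9 = -892 - 9 = -901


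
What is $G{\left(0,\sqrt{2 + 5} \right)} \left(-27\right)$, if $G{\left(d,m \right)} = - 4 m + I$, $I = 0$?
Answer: $108 \sqrt{7} \approx 285.74$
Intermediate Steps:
$G{\left(d,m \right)} = - 4 m$ ($G{\left(d,m \right)} = - 4 m + 0 = - 4 m$)
$G{\left(0,\sqrt{2 + 5} \right)} \left(-27\right) = - 4 \sqrt{2 + 5} \left(-27\right) = - 4 \sqrt{7} \left(-27\right) = 108 \sqrt{7}$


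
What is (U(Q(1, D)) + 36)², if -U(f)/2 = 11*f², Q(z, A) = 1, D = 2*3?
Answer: 196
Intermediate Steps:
D = 6
U(f) = -22*f²
(U(Q(1, D)) + 36)² = (-22*1² + 36)² = (-22*1 + 36)² = (-22 + 36)² = 14² = 196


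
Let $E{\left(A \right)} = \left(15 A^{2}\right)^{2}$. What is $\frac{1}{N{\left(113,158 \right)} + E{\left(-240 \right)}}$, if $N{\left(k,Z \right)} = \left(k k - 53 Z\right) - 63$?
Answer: $\frac{1}{746496004332} \approx 1.3396 \cdot 10^{-12}$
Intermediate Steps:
$N{\left(k,Z \right)} = -63 + k^{2} - 53 Z$ ($N{\left(k,Z \right)} = \left(k^{2} - 53 Z\right) - 63 = -63 + k^{2} - 53 Z$)
$E{\left(A \right)} = 225 A^{4}$
$\frac{1}{N{\left(113,158 \right)} + E{\left(-240 \right)}} = \frac{1}{\left(-63 + 113^{2} - 8374\right) + 225 \left(-240\right)^{4}} = \frac{1}{\left(-63 + 12769 - 8374\right) + 225 \cdot 3317760000} = \frac{1}{4332 + 746496000000} = \frac{1}{746496004332}$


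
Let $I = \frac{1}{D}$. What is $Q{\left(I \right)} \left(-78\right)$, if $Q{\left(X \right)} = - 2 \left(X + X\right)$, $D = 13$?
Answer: $24$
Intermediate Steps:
$I = \frac{1}{13} \approx 0.076923$
$Q{\left(X \right)} = - 4 X$ ($Q{\left(X \right)} = - 2 \cdot 2 X = - 4 X$)
$Q{\left(I \right)} \left(-78\right) = \left(-4\right) \frac{1}{13} \left(-78\right) = \left(- \frac{4}{13}\right) \left(-78\right) = 24$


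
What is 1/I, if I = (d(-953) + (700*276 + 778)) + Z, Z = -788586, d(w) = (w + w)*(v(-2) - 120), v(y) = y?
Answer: -1/362076 ≈ -2.7619e-6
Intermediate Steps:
d(w) = -244*w (d(w) = (w + w)*(-2 - 120) = (2*w)*(-122) = -244*w)
I = -362076 (I = (-244*(-953) + (700*276 + 778)) - 788586 = (232532 + (193200 + 778)) - 788586 = (232532 + 193978) - 788586 = 426510 - 788586 = -362076)
1/I = 1/(-362076) = -1/362076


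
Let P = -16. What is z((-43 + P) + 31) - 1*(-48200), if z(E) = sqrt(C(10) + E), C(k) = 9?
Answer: 48200 + I*sqrt(19) ≈ 48200.0 + 4.3589*I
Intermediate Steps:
z(E) = sqrt(9 + E)
z((-43 + P) + 31) - 1*(-48200) = sqrt(9 + ((-43 - 16) + 31)) - 1*(-48200) = sqrt(9 + (-59 + 31)) + 48200 = sqrt(9 - 28) + 48200 = sqrt(-19) + 48200 = I*sqrt(19) + 48200 = 48200 + I*sqrt(19)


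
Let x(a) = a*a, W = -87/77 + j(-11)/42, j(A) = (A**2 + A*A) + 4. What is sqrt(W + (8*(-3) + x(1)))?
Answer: I*sqrt(2211)/11 ≈ 4.2747*I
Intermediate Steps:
j(A) = 4 + 2*A**2 (j(A) = (A**2 + A**2) + 4 = 2*A**2 + 4 = 4 + 2*A**2)
W = 52/11 (W = -87/77 + (4 + 2*(-11)**2)/42 = -87*1/77 + (4 + 2*121)*(1/42) = -87/77 + (4 + 242)*(1/42) = -87/77 + 246*(1/42) = -87/77 + 41/7 = 52/11 ≈ 4.7273)
x(a) = a**2
sqrt(W + (8*(-3) + x(1))) = sqrt(52/11 + (8*(-3) + 1**2)) = sqrt(52/11 + (-24 + 1)) = sqrt(52/11 - 23) = sqrt(-201/11) = I*sqrt(2211)/11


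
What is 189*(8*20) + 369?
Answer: 30609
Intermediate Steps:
189*(8*20) + 369 = 189*160 + 369 = 30240 + 369 = 30609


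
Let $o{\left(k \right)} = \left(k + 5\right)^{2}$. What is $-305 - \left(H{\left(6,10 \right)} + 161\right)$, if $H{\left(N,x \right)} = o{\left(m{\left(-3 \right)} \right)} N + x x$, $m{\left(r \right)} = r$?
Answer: $-590$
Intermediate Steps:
$o{\left(k \right)} = \left(5 + k\right)^{2}$
$H{\left(N,x \right)} = x^{2} + 4 N$ ($H{\left(N,x \right)} = \left(5 - 3\right)^{2} N + x x = 2^{2} N + x^{2} = 4 N + x^{2} = x^{2} + 4 N$)
$-305 - \left(H{\left(6,10 \right)} + 161\right) = -305 - \left(\left(10^{2} + 4 \cdot 6\right) + 161\right) = -305 - \left(\left(100 + 24\right) + 161\right) = -305 - \left(124 + 161\right) = -305 - 285 = -590$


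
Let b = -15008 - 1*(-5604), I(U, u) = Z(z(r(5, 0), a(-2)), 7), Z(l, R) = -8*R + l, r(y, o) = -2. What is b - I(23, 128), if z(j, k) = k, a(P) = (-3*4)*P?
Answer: -9372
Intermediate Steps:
a(P) = -12*P
Z(l, R) = l - 8*R
I(U, u) = -32 (I(U, u) = -12*(-2) - 8*7 = 24 - 56 = -32)
b = -9404 (b = -15008 + 5604 = -9404)
b - I(23, 128) = -9404 - 1*(-32) = -9404 + 32 = -9372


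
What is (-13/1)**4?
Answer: 28561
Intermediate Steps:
(-13/1)**4 = (-13*1)**4 = (-13)**4 = 28561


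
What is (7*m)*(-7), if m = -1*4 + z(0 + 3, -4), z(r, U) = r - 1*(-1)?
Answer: 0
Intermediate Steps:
z(r, U) = 1 + r (z(r, U) = r + 1 = 1 + r)
m = 0 (m = -1*4 + (1 + (0 + 3)) = -4 + (1 + 3) = -4 + 4 = 0)
(7*m)*(-7) = (7*0)*(-7) = 0*(-7) = 0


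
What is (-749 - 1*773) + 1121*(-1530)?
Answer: -1716652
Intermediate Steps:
(-749 - 1*773) + 1121*(-1530) = (-749 - 773) - 1715130 = -1522 - 1715130 = -1716652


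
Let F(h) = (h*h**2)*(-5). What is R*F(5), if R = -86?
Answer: 53750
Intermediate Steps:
F(h) = -5*h**3 (F(h) = h**3*(-5) = -5*h**3)
R*F(5) = -(-430)*5**3 = -(-430)*125 = -86*(-625) = 53750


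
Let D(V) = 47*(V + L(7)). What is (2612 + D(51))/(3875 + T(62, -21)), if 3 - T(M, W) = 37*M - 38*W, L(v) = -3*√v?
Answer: 5009/786 - 47*√7/262 ≈ 5.8982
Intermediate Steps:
D(V) = -141*√7 + 47*V (D(V) = 47*(V - 3*√7) = -141*√7 + 47*V)
T(M, W) = 3 - 37*M + 38*W (T(M, W) = 3 - (37*M - 38*W) = 3 - (-38*W + 37*M) = 3 + (-37*M + 38*W) = 3 - 37*M + 38*W)
(2612 + D(51))/(3875 + T(62, -21)) = (2612 + (-141*√7 + 47*51))/(3875 + (3 - 37*62 + 38*(-21))) = (2612 + (-141*√7 + 2397))/(3875 + (3 - 2294 - 798)) = (2612 + (2397 - 141*√7))/(3875 - 3089) = (5009 - 141*√7)/786 = (5009 - 141*√7)*(1/786) = 5009/786 - 47*√7/262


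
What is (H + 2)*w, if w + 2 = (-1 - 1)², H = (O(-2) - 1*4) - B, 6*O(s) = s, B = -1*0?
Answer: -14/3 ≈ -4.6667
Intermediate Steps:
B = 0
O(s) = s/6
H = -13/3 (H = ((⅙)*(-2) - 1*4) - 1*0 = (-⅓ - 4) + 0 = -13/3 + 0 = -13/3 ≈ -4.3333)
w = 2 (w = -2 + (-1 - 1)² = -2 + (-2)² = -2 + 4 = 2)
(H + 2)*w = (-13/3 + 2)*2 = -7/3*2 = -14/3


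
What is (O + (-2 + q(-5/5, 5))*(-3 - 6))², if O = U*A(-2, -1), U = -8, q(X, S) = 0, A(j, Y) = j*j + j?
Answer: 4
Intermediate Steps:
A(j, Y) = j + j² (A(j, Y) = j² + j = j + j²)
O = -16 (O = -(-16)*(1 - 2) = -(-16)*(-1) = -8*2 = -16)
(O + (-2 + q(-5/5, 5))*(-3 - 6))² = (-16 + (-2 + 0)*(-3 - 6))² = (-16 - 2*(-9))² = (-16 + 18)² = 2² = 4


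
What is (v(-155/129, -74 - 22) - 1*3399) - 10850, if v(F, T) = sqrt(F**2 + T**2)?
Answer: -14249 + sqrt(153387481)/129 ≈ -14153.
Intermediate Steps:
(v(-155/129, -74 - 22) - 1*3399) - 10850 = (sqrt((-155/129)**2 + (-74 - 22)**2) - 1*3399) - 10850 = (sqrt((-155*1/129)**2 + (-96)**2) - 3399) - 10850 = (sqrt((-155/129)**2 + 9216) - 3399) - 10850 = (sqrt(24025/16641 + 9216) - 3399) - 10850 = (sqrt(153387481/16641) - 3399) - 10850 = (sqrt(153387481)/129 - 3399) - 10850 = (-3399 + sqrt(153387481)/129) - 10850 = -14249 + sqrt(153387481)/129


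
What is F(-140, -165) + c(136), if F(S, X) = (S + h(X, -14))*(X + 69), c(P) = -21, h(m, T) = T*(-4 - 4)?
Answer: 2667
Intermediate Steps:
h(m, T) = -8*T (h(m, T) = T*(-8) = -8*T)
F(S, X) = (69 + X)*(112 + S) (F(S, X) = (S - 8*(-14))*(X + 69) = (S + 112)*(69 + X) = (112 + S)*(69 + X) = (69 + X)*(112 + S))
F(-140, -165) + c(136) = (7728 + 69*(-140) + 112*(-165) - 140*(-165)) - 21 = (7728 - 9660 - 18480 + 23100) - 21 = 2688 - 21 = 2667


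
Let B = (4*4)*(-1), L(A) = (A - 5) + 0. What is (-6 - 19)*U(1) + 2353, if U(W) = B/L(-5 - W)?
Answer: 25483/11 ≈ 2316.6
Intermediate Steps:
L(A) = -5 + A (L(A) = (-5 + A) + 0 = -5 + A)
B = -16 (B = 16*(-1) = -16)
U(W) = -16/(-10 - W) (U(W) = -16/(-5 + (-5 - W)) = -16/(-10 - W))
(-6 - 19)*U(1) + 2353 = (-6 - 19)*(16/(10 + 1)) + 2353 = -400/11 + 2353 = 25483/11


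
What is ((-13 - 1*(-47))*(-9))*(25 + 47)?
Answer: -22032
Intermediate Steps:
((-13 - 1*(-47))*(-9))*(25 + 47) = ((-13 + 47)*(-9))*72 = (34*(-9))*72 = -306*72 = -22032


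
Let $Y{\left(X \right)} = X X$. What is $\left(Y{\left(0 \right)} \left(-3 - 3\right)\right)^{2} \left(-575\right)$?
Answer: $0$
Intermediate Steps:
$Y{\left(X \right)} = X^{2}$
$\left(Y{\left(0 \right)} \left(-3 - 3\right)\right)^{2} \left(-575\right) = \left(0^{2} \left(-3 - 3\right)\right)^{2} \left(-575\right) = \left(0 \left(-6\right)\right)^{2} \left(-575\right) = 0^{2} \left(-575\right) = 0 \left(-575\right) = 0$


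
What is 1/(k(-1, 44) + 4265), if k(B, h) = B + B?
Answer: 1/4263 ≈ 0.00023458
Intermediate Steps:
k(B, h) = 2*B
1/(k(-1, 44) + 4265) = 1/(2*(-1) + 4265) = 1/(-2 + 4265) = 1/4263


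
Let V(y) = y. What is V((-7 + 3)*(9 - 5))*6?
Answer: -96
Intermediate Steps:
V((-7 + 3)*(9 - 5))*6 = ((-7 + 3)*(9 - 5))*6 = -4*4*6 = -16*6 = -96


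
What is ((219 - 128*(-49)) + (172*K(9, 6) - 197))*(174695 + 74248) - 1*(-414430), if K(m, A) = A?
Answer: 1824170848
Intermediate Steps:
((219 - 128*(-49)) + (172*K(9, 6) - 197))*(174695 + 74248) - 1*(-414430) = ((219 - 128*(-49)) + (172*6 - 197))*(174695 + 74248) - 1*(-414430) = ((219 + 6272) + (1032 - 197))*248943 + 414430 = (6491 + 835)*248943 + 414430 = 7326*248943 + 414430 = 1823756418 + 414430 = 1824170848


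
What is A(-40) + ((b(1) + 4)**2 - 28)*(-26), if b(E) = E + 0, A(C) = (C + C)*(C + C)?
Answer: 6478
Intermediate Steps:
A(C) = 4*C**2 (A(C) = (2*C)*(2*C) = 4*C**2)
b(E) = E
A(-40) + ((b(1) + 4)**2 - 28)*(-26) = 4*(-40)**2 + ((1 + 4)**2 - 28)*(-26) = 4*1600 + (5**2 - 28)*(-26) = 6400 + (25 - 28)*(-26) = 6400 - 3*(-26) = 6400 + 78 = 6478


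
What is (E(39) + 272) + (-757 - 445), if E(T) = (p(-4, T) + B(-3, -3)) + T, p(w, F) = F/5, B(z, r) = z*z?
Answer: -4371/5 ≈ -874.20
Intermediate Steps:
B(z, r) = z²
p(w, F) = F/5 (p(w, F) = F*(⅕) = F/5)
E(T) = 9 + 6*T/5 (E(T) = (T/5 + (-3)²) + T = (T/5 + 9) + T = (9 + T/5) + T = 9 + 6*T/5)
(E(39) + 272) + (-757 - 445) = ((9 + (6/5)*39) + 272) + (-757 - 445) = ((9 + 234/5) + 272) - 1202 = (279/5 + 272) - 1202 = 1639/5 - 1202 = -4371/5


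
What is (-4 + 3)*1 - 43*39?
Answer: -1678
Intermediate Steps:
(-4 + 3)*1 - 43*39 = -1*1 - 1677 = -1 - 1677 = -1678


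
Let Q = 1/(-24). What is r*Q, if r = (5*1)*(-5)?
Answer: 25/24 ≈ 1.0417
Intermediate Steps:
r = -25 (r = 5*(-5) = -25)
Q = -1/24 ≈ -0.041667
r*Q = -25*(-1/24) = 25/24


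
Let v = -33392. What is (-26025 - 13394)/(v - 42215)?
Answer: 39419/75607 ≈ 0.52137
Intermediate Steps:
(-26025 - 13394)/(v - 42215) = (-26025 - 13394)/(-33392 - 42215) = -39419/(-75607) = -39419*(-1/75607) = 39419/75607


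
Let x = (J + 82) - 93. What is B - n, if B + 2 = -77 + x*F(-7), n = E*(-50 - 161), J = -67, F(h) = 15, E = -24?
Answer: -6313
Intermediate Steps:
x = -78 (x = (-67 + 82) - 93 = 15 - 93 = -78)
n = 5064 (n = -24*(-50 - 161) = -24*(-211) = 5064)
B = -1249 (B = -2 + (-77 - 78*15) = -2 + (-77 - 1170) = -2 - 1247 = -1249)
B - n = -1249 - 1*5064 = -1249 - 5064 = -6313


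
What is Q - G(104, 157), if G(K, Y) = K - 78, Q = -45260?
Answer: -45286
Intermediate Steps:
G(K, Y) = -78 + K
Q - G(104, 157) = -45260 - (-78 + 104) = -45260 - 1*26 = -45260 - 26 = -45286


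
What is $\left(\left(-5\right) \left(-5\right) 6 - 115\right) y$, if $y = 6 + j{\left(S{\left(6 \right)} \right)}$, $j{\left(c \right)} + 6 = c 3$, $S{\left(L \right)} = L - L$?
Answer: $0$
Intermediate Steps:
$S{\left(L \right)} = 0$
$j{\left(c \right)} = -6 + 3 c$ ($j{\left(c \right)} = -6 + c 3 = -6 + 3 c$)
$y = 0$ ($y = 6 + \left(-6 + 3 \cdot 0\right) = 6 + \left(-6 + 0\right) = 6 - 6 = 0$)
$\left(\left(-5\right) \left(-5\right) 6 - 115\right) y = \left(\left(-5\right) \left(-5\right) 6 - 115\right) 0 = \left(25 \cdot 6 - 115\right) 0 = \left(150 - 115\right) 0 = 35 \cdot 0 = 0$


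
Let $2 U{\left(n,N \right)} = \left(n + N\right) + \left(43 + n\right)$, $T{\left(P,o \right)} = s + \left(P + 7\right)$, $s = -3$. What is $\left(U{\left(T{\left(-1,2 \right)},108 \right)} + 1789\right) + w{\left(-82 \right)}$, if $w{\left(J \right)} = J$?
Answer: $\frac{3571}{2} \approx 1785.5$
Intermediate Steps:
$T{\left(P,o \right)} = 4 + P$ ($T{\left(P,o \right)} = -3 + \left(P + 7\right) = -3 + \left(7 + P\right) = 4 + P$)
$U{\left(n,N \right)} = \frac{43}{2} + n + \frac{N}{2}$ ($U{\left(n,N \right)} = \frac{\left(n + N\right) + \left(43 + n\right)}{2} = \frac{\left(N + n\right) + \left(43 + n\right)}{2} = \frac{43 + N + 2 n}{2} = \frac{43}{2} + n + \frac{N}{2}$)
$\left(U{\left(T{\left(-1,2 \right)},108 \right)} + 1789\right) + w{\left(-82 \right)} = \left(\left(\frac{43}{2} + \left(4 - 1\right) + \frac{1}{2} \cdot 108\right) + 1789\right) - 82 = \left(\left(\frac{43}{2} + 3 + 54\right) + 1789\right) - 82 = \left(\frac{157}{2} + 1789\right) - 82 = \frac{3735}{2} - 82 = \frac{3571}{2}$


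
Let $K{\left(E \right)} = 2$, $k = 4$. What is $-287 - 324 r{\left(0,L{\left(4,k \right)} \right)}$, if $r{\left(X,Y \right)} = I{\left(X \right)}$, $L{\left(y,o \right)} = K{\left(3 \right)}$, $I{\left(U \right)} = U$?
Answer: $-287$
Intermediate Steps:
$L{\left(y,o \right)} = 2$
$r{\left(X,Y \right)} = X$
$-287 - 324 r{\left(0,L{\left(4,k \right)} \right)} = -287 - 0 = -287 + 0 = -287$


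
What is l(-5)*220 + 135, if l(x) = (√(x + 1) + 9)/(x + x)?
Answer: -63 - 44*I ≈ -63.0 - 44.0*I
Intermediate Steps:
l(x) = (9 + √(1 + x))/(2*x) (l(x) = (√(1 + x) + 9)/((2*x)) = (9 + √(1 + x))*(1/(2*x)) = (9 + √(1 + x))/(2*x))
l(-5)*220 + 135 = ((½)*(9 + √(1 - 5))/(-5))*220 + 135 = ((½)*(-⅕)*(9 + √(-4)))*220 + 135 = ((½)*(-⅕)*(9 + 2*I))*220 + 135 = (-9/10 - I/5)*220 + 135 = (-198 - 44*I) + 135 = -63 - 44*I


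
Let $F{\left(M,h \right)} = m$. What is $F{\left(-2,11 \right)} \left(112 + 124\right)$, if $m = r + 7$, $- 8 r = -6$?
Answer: $1829$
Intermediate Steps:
$r = \frac{3}{4}$ ($r = \left(- \frac{1}{8}\right) \left(-6\right) = \frac{3}{4} \approx 0.75$)
$m = \frac{31}{4}$ ($m = \frac{3}{4} + 7 = \frac{31}{4} \approx 7.75$)
$F{\left(M,h \right)} = \frac{31}{4}$
$F{\left(-2,11 \right)} \left(112 + 124\right) = \frac{31 \left(112 + 124\right)}{4} = \frac{31}{4} \cdot 236 = 1829$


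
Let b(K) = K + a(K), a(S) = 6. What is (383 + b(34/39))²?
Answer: 231192025/1521 ≈ 1.5200e+5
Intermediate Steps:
b(K) = 6 + K (b(K) = K + 6 = 6 + K)
(383 + b(34/39))² = (383 + (6 + 34/39))² = (383 + 268/39)² = (15205/39)² = 231192025/1521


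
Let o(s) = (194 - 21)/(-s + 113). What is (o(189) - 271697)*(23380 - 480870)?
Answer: 4723388673025/38 ≈ 1.2430e+11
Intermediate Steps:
o(s) = 173/(113 - s)
(o(189) - 271697)*(23380 - 480870) = (-173/(-113 + 189) - 271697)*(23380 - 480870) = (-173/76 - 271697)*(-457490) = -20649145/76*(-457490) = 4723388673025/38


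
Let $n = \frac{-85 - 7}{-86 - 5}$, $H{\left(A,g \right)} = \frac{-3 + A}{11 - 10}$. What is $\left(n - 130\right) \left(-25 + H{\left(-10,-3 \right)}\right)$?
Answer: $\frac{446044}{91} \approx 4901.6$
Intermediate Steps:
$H{\left(A,g \right)} = -3 + A$ ($H{\left(A,g \right)} = \frac{-3 + A}{1} = \left(-3 + A\right) 1 = -3 + A$)
$n = \frac{92}{91}$ ($n = - \frac{92}{-91} = \left(-92\right) \left(- \frac{1}{91}\right) = \frac{92}{91} \approx 1.011$)
$\left(n - 130\right) \left(-25 + H{\left(-10,-3 \right)}\right) = \left(\frac{92}{91} - 130\right) \left(-25 - 13\right) = - \frac{11738 \left(-25 - 13\right)}{91} = \left(- \frac{11738}{91}\right) \left(-38\right) = \frac{446044}{91}$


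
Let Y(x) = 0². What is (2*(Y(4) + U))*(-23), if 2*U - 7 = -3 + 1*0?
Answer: -92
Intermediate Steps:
Y(x) = 0
U = 2 (U = 7/2 + (-3 + 1*0)/2 = 7/2 + (-3 + 0)/2 = 7/2 + (½)*(-3) = 7/2 - 3/2 = 2)
(2*(Y(4) + U))*(-23) = (2*(0 + 2))*(-23) = (2*2)*(-23) = 4*(-23) = -92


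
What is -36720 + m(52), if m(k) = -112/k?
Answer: -477388/13 ≈ -36722.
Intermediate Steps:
-36720 + m(52) = -36720 - 112/52 = -36720 - 112*1/52 = -36720 - 28/13 = -477388/13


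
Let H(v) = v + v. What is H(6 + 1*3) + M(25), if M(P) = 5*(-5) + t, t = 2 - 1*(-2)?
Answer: -3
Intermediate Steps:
H(v) = 2*v
t = 4 (t = 2 + 2 = 4)
M(P) = -21 (M(P) = 5*(-5) + 4 = -25 + 4 = -21)
H(6 + 1*3) + M(25) = 2*(6 + 1*3) - 21 = 2*(6 + 3) - 21 = 2*9 - 21 = 18 - 21 = -3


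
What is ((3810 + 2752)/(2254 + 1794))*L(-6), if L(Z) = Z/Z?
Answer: 3281/2024 ≈ 1.6210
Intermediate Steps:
L(Z) = 1
((3810 + 2752)/(2254 + 1794))*L(-6) = ((3810 + 2752)/(2254 + 1794))*1 = (6562/4048)*1 = (6562*(1/4048))*1 = (3281/2024)*1 = 3281/2024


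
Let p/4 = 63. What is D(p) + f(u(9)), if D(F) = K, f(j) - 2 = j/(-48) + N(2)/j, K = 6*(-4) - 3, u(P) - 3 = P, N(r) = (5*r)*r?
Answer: -283/12 ≈ -23.583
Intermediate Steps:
N(r) = 5*r²
u(P) = 3 + P
p = 252 (p = 4*63 = 252)
K = -27 (K = -24 - 3 = -27)
f(j) = 2 + 20/j - j/48 (f(j) = 2 + (j/(-48) + (5*2²)/j) = 2 + (j*(-1/48) + (5*4)/j) = 2 + (-j/48 + 20/j) = 2 + (20/j - j/48) = 2 + 20/j - j/48)
D(F) = -27
D(p) + f(u(9)) = -27 + (2 + 20/(3 + 9) - (3 + 9)/48) = -27 + (2 + 20/12 - 1/48*12) = -27 + (2 + 20*(1/12) - ¼) = -27 + (2 + 5/3 - ¼) = -27 + 41/12 = -283/12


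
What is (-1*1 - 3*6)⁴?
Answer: 130321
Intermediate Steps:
(-1*1 - 3*6)⁴ = (-1 - 18)⁴ = (-19)⁴ = 130321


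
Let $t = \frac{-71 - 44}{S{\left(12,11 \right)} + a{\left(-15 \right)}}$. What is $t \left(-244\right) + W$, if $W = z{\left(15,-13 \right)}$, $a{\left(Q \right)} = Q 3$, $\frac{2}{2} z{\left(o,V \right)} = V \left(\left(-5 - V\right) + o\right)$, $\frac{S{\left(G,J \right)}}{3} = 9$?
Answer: $- \frac{16721}{9} \approx -1857.9$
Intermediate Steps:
$S{\left(G,J \right)} = 27$ ($S{\left(G,J \right)} = 3 \cdot 9 = 27$)
$z{\left(o,V \right)} = V \left(-5 + o - V\right)$ ($z{\left(o,V \right)} = V \left(\left(-5 - V\right) + o\right) = V \left(-5 + o - V\right)$)
$a{\left(Q \right)} = 3 Q$
$W = -299$ ($W = - 13 \left(-5 + 15 - -13\right) = - 13 \left(-5 + 15 + 13\right) = \left(-13\right) 23 = -299$)
$t = \frac{115}{18}$ ($t = \frac{-71 - 44}{27 + 3 \left(-15\right)} = - \frac{115}{27 - 45} = - \frac{115}{-18} = \left(-115\right) \left(- \frac{1}{18}\right) = \frac{115}{18} \approx 6.3889$)
$t \left(-244\right) + W = \frac{115}{18} \left(-244\right) - 299 = - \frac{14030}{9} - 299 = - \frac{16721}{9}$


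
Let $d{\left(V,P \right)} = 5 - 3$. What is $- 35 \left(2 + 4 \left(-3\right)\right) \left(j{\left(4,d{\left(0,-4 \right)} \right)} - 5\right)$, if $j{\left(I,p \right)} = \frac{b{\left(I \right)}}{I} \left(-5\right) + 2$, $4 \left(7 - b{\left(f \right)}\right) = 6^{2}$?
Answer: $-175$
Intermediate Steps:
$b{\left(f \right)} = -2$ ($b{\left(f \right)} = 7 - \frac{6^{2}}{4} = 7 - 9 = -2$)
$d{\left(V,P \right)} = 2$ ($d{\left(V,P \right)} = 5 - 3 = 2$)
$j{\left(I,p \right)} = 2 + \frac{10}{I}$ ($j{\left(I,p \right)} = - \frac{2}{I} \left(-5\right) + 2 = \frac{10}{I} + 2 = 2 + \frac{10}{I}$)
$- 35 \left(2 + 4 \left(-3\right)\right) \left(j{\left(4,d{\left(0,-4 \right)} \right)} - 5\right) = - 35 \left(2 + 4 \left(-3\right)\right) \left(\left(2 + \frac{10}{4}\right) - 5\right) = - 35 \left(2 - 12\right) \left(\left(2 + 10 \cdot \frac{1}{4}\right) - 5\right) = \left(-35\right) \left(-10\right) \left(\left(2 + \frac{5}{2}\right) - 5\right) = 350 \left(\frac{9}{2} - 5\right) = 350 \left(- \frac{1}{2}\right) = -175$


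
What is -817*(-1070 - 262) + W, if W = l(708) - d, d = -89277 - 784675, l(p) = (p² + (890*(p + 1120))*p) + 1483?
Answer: 1154324303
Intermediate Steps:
l(p) = 1483 + p² + p*(996800 + 890*p) (l(p) = (p² + (890*(1120 + p))*p) + 1483 = (p² + (996800 + 890*p)*p) + 1483 = (p² + p*(996800 + 890*p)) + 1483 = 1483 + p² + p*(996800 + 890*p))
d = -873952
W = 1153236059 (W = (1483 + 891*708² + 996800*708) - 1*(-873952) = (1483 + 891*501264 + 705734400) + 873952 = (1483 + 446626224 + 705734400) + 873952 = 1152362107 + 873952 = 1153236059)
-817*(-1070 - 262) + W = -817*(-1070 - 262) + 1153236059 = -817*(-1332) + 1153236059 = 1088244 + 1153236059 = 1154324303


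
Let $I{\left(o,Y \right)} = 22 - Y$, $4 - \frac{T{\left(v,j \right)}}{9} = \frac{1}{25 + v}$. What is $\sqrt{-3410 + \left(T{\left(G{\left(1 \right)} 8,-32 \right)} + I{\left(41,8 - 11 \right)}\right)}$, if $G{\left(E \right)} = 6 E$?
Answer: $\frac{i \sqrt{17847478}}{73} \approx 57.872 i$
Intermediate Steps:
$T{\left(v,j \right)} = 36 - \frac{9}{25 + v}$
$\sqrt{-3410 + \left(T{\left(G{\left(1 \right)} 8,-32 \right)} + I{\left(41,8 - 11 \right)}\right)} = \sqrt{-3410 + \left(\frac{9 \left(99 + 4 \cdot 6 \cdot 1 \cdot 8\right)}{25 + 6 \cdot 1 \cdot 8} + \left(22 - \left(8 - 11\right)\right)\right)} = \sqrt{-3410 + \left(\frac{9 \left(99 + 4 \cdot 6 \cdot 8\right)}{25 + 6 \cdot 8} + \left(22 - \left(8 - 11\right)\right)\right)} = \sqrt{-3410 + \left(\frac{9 \left(99 + 4 \cdot 48\right)}{25 + 48} + \left(22 - -3\right)\right)} = \sqrt{-3410 + \left(\frac{9 \left(99 + 192\right)}{73} + \left(22 + 3\right)\right)} = \sqrt{-3410 + \left(9 \cdot \frac{1}{73} \cdot 291 + 25\right)} = \sqrt{-3410 + \left(\frac{2619}{73} + 25\right)} = \sqrt{-3410 + \frac{4444}{73}} = \sqrt{- \frac{244486}{73}} = \frac{i \sqrt{17847478}}{73}$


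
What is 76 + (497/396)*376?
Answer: 54242/99 ≈ 547.90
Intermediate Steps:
76 + (497/396)*376 = 76 + 46718/99 = 54242/99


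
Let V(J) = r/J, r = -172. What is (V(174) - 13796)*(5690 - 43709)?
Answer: 524547706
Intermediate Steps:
V(J) = -172/J
(V(174) - 13796)*(5690 - 43709) = (-172/174 - 13796)*(5690 - 43709) = (-172*1/174 - 13796)*(-38019) = (-86/87 - 13796)*(-38019) = -1200338/87*(-38019) = 524547706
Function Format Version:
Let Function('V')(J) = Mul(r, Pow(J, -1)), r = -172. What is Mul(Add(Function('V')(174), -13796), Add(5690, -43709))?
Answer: 524547706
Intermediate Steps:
Function('V')(J) = Mul(-172, Pow(J, -1))
Mul(Add(Function('V')(174), -13796), Add(5690, -43709)) = Mul(Add(Mul(-172, Pow(174, -1)), -13796), Add(5690, -43709)) = Mul(Add(Mul(-172, Rational(1, 174)), -13796), -38019) = Mul(Add(Rational(-86, 87), -13796), -38019) = Mul(Rational(-1200338, 87), -38019) = 524547706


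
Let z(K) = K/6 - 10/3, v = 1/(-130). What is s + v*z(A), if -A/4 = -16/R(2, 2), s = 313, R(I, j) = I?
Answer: 20344/65 ≈ 312.98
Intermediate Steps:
v = -1/130 ≈ -0.0076923
A = 32 (A = -(-64)/2 = -4*(-8) = 32)
z(K) = -10/3 + K/6 (z(K) = K*(⅙) - 10*⅓ = K/6 - 10/3 = -10/3 + K/6)
s + v*z(A) = 313 - (-10/3 + (⅙)*32)/130 = 313 - (-10/3 + 16/3)/130 = 313 - 1/130*2 = 313 - 1/65 = 20344/65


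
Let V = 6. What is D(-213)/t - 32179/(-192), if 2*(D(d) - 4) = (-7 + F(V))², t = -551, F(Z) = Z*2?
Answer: 17727461/105792 ≈ 167.57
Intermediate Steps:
F(Z) = 2*Z
D(d) = 33/2 (D(d) = 4 + (-7 + 2*6)²/2 = 4 + (-7 + 12)²/2 = 4 + (½)*5² = 4 + (½)*25 = 4 + 25/2 = 33/2)
D(-213)/t - 32179/(-192) = (33/2)/(-551) - 32179/(-192) = (33/2)*(-1/551) - 32179*(-1/192) = -33/1102 + 32179/192 = 17727461/105792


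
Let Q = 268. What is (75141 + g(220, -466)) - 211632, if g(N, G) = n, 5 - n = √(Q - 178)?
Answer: -136486 - 3*√10 ≈ -1.3650e+5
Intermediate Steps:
n = 5 - 3*√10 (n = 5 - √(268 - 178) = 5 - √90 = 5 - 3*√10 ≈ -4.4868)
g(N, G) = 5 - 3*√10
(75141 + g(220, -466)) - 211632 = (75141 + (5 - 3*√10)) - 211632 = (75146 - 3*√10) - 211632 = -136486 - 3*√10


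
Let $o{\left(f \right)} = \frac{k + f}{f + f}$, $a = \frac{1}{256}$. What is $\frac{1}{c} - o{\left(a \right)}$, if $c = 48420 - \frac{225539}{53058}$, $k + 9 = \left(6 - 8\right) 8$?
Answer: $\frac{16438025317695}{5137685642} \approx 3199.5$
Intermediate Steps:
$k = -25$ ($k = -9 + \left(6 - 8\right) 8 = -9 - 16 = -25$)
$a = \frac{1}{256} \approx 0.0039063$
$c = \frac{2568842821}{53058}$ ($c = 48420 - \frac{225539}{53058} = \frac{2568842821}{53058} \approx 48416.0$)
$o{\left(f \right)} = \frac{-25 + f}{2 f}$ ($o{\left(f \right)} = \frac{-25 + f}{f + f} = \frac{-25 + f}{2 f}$)
$\frac{1}{c} - o{\left(a \right)} = \frac{1}{\frac{2568842821}{53058}} - \frac{\frac{1}{\frac{1}{256}} \left(-25 + \frac{1}{256}\right)}{2} = \frac{53058}{2568842821} - \frac{1}{2} \cdot 256 \left(- \frac{6399}{256}\right) = \frac{53058}{2568842821} - - \frac{6399}{2} = \frac{53058}{2568842821} + \frac{6399}{2} = \frac{16438025317695}{5137685642}$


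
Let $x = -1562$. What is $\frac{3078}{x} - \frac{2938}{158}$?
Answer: $- \frac{1268870}{61699} \approx -20.565$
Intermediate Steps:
$\frac{3078}{x} - \frac{2938}{158} = \frac{3078}{-1562} - \frac{2938}{158} = 3078 \left(- \frac{1}{1562}\right) - \frac{1469}{79} = - \frac{1539}{781} - \frac{1469}{79} = - \frac{1268870}{61699}$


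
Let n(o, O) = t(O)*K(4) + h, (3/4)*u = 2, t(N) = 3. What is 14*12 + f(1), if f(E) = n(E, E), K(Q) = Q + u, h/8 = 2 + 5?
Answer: 244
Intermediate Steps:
u = 8/3 (u = (4/3)*2 = 8/3 ≈ 2.6667)
h = 56 (h = 8*(2 + 5) = 8*7 = 56)
K(Q) = 8/3 + Q (K(Q) = Q + 8/3 = 8/3 + Q)
n(o, O) = 76 (n(o, O) = 3*(8/3 + 4) + 56 = 3*(20/3) + 56 = 20 + 56 = 76)
f(E) = 76
14*12 + f(1) = 14*12 + 76 = 168 + 76 = 244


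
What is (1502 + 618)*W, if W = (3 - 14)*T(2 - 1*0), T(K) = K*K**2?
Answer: -186560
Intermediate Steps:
T(K) = K**3
W = -88 (W = (3 - 14)*(2 - 1*0)**3 = -11*(2 + 0)**3 = -11*2**3 = -11*8 = -88)
(1502 + 618)*W = (1502 + 618)*(-88) = 2120*(-88) = -186560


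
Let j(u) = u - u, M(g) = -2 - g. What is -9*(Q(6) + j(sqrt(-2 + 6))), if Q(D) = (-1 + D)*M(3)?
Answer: 225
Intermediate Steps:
Q(D) = 5 - 5*D (Q(D) = (-1 + D)*(-2 - 1*3) = (-1 + D)*(-2 - 3) = (-1 + D)*(-5) = 5 - 5*D)
j(u) = 0
-9*(Q(6) + j(sqrt(-2 + 6))) = -9*((5 - 5*6) + 0) = -9*((5 - 30) + 0) = -9*(-25 + 0) = -9*(-25) = 225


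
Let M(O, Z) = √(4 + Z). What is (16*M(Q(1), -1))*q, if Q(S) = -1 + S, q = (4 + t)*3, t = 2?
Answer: 288*√3 ≈ 498.83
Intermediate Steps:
q = 18 (q = (4 + 2)*3 = 6*3 = 18)
(16*M(Q(1), -1))*q = (16*√(4 - 1))*18 = (16*√3)*18 = 288*√3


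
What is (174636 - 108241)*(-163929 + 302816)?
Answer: 9221402365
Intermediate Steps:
(174636 - 108241)*(-163929 + 302816) = 66395*138887 = 9221402365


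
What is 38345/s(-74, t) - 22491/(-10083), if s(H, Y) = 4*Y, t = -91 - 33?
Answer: -125159033/1667056 ≈ -75.078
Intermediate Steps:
t = -124
38345/s(-74, t) - 22491/(-10083) = 38345/((4*(-124))) - 22491/(-10083) = 38345/(-496) - 22491*(-1/10083) = 38345*(-1/496) + 7497/3361 = -38345/496 + 7497/3361 = -125159033/1667056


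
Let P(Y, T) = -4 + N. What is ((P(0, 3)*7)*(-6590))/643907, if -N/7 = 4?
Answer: 1476160/643907 ≈ 2.2925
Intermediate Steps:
N = -28 (N = -7*4 = -28)
P(Y, T) = -32 (P(Y, T) = -4 - 28 = -32)
((P(0, 3)*7)*(-6590))/643907 = (-32*7*(-6590))/643907 = -224*(-6590)*(1/643907) = 1476160*(1/643907) = 1476160/643907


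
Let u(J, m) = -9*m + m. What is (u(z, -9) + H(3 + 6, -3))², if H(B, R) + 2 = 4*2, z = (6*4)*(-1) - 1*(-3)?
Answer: 6084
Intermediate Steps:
z = -21 (z = 24*(-1) + 3 = -24 + 3 = -21)
H(B, R) = 6 (H(B, R) = -2 + 4*2 = -2 + 8 = 6)
u(J, m) = -8*m
(u(z, -9) + H(3 + 6, -3))² = (-8*(-9) + 6)² = (72 + 6)² = 78² = 6084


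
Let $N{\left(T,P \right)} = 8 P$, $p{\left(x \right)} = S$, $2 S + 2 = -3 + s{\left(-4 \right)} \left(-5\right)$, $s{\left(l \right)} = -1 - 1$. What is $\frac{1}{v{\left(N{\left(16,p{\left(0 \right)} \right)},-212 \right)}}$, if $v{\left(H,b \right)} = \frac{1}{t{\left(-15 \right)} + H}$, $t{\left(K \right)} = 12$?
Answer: $32$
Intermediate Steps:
$s{\left(l \right)} = -2$ ($s{\left(l \right)} = -1 - 1 = -2$)
$S = \frac{5}{2}$ ($S = -1 + \frac{-3 - -10}{2} = -1 + \frac{-3 + 10}{2} = -1 + \frac{1}{2} \cdot 7 = -1 + \frac{7}{2} = \frac{5}{2} \approx 2.5$)
$p{\left(x \right)} = \frac{5}{2}$
$v{\left(H,b \right)} = \frac{1}{12 + H}$
$\frac{1}{v{\left(N{\left(16,p{\left(0 \right)} \right)},-212 \right)}} = \frac{1}{\frac{1}{12 + 8 \cdot \frac{5}{2}}} = \frac{1}{\frac{1}{12 + 20}} = \frac{1}{\frac{1}{32}} = 32$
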